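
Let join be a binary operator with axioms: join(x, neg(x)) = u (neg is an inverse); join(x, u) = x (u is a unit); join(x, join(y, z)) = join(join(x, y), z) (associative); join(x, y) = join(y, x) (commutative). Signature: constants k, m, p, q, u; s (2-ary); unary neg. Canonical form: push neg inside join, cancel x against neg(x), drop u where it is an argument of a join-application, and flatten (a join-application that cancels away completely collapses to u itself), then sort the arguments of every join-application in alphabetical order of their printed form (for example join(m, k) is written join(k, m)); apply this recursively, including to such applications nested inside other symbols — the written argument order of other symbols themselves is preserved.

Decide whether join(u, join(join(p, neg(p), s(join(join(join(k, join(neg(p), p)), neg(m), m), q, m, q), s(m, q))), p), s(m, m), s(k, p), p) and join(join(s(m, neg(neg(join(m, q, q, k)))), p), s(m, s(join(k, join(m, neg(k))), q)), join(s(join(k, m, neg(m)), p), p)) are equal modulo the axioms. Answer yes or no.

Left:  join(u, join(join(p, neg(p), s(join(join(join(k, join(neg(p), p)), neg(m), m), q, m, q), s(m, q))), p), s(m, m), s(k, p), p)
  Collect terms:  join(p, p, s(join(k, m, q, q), s(m, q)), s(m, m), s(k, p))
  Sort:  join(p, p, s(join(k, m, q, q), s(m, q)), s(k, p), s(m, m))
Right:  join(join(s(m, neg(neg(join(m, q, q, k)))), p), s(m, s(join(k, join(m, neg(k))), q)), join(s(join(k, m, neg(m)), p), p))
  Push neg inside:  distribute neg over join and collapse double neg
  Combine occurrences:  join(s(m, join(k, m, q, q)), p, p, s(m, s(m, q)), s(k, p))
  Order the arguments:  join(p, p, s(k, p), s(m, join(k, m, q, q)), s(m, s(m, q)))

Answer: no — join(p, p, s(join(k, m, q, q), s(m, q)), s(k, p), s(m, m)) vs join(p, p, s(k, p), s(m, join(k, m, q, q)), s(m, s(m, q)))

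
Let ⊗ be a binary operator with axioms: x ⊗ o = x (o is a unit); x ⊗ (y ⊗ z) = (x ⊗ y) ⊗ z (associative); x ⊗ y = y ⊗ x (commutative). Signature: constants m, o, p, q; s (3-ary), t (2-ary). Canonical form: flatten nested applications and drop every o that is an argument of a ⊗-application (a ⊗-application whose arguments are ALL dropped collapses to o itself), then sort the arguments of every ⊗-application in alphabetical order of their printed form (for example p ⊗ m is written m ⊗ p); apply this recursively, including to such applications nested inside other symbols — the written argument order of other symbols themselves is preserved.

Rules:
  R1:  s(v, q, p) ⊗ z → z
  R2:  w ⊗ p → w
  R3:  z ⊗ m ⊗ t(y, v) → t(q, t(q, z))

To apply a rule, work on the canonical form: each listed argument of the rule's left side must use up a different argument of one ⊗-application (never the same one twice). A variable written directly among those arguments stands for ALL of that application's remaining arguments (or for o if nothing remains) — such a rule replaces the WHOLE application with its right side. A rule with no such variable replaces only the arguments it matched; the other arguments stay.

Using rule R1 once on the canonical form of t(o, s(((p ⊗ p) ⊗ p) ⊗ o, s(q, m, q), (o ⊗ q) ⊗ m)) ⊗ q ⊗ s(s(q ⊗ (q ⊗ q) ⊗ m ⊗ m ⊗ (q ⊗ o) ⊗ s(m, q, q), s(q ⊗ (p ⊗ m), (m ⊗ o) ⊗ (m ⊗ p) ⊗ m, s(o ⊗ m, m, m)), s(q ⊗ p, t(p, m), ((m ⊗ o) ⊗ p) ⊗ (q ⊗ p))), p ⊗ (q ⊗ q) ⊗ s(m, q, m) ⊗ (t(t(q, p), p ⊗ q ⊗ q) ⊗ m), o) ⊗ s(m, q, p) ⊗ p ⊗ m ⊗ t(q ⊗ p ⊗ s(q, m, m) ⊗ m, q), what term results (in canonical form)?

Canonical form:  m ⊗ p ⊗ q ⊗ s(m, q, p) ⊗ s(s(m ⊗ m ⊗ q ⊗ q ⊗ q ⊗ q ⊗ s(m, q, q), s(m ⊗ p ⊗ q, m ⊗ m ⊗ m ⊗ p, s(m, m, m)), s(p ⊗ q, t(p, m), m ⊗ p ⊗ p ⊗ q)), m ⊗ p ⊗ q ⊗ q ⊗ s(m, q, m) ⊗ t(t(q, p), p ⊗ q ⊗ q), o) ⊗ t(m ⊗ p ⊗ q ⊗ s(q, m, m), q) ⊗ t(o, s(p ⊗ p ⊗ p, s(q, m, q), m ⊗ q))
Apply R1:  consuming s(m, q, p);  v := m, z := m ⊗ p ⊗ q ⊗ s(s(m ⊗ m ⊗ q ⊗ q ⊗ q ⊗ q ⊗ s(m, q, q), s(m ⊗ p ⊗ q, m ⊗ m ⊗ m ⊗ p, s(m, m, m)), s(p ⊗ q, t(p, m), m ⊗ p ⊗ p ⊗ q)), m ⊗ p ⊗ q ⊗ q ⊗ s(m, q, m) ⊗ t(t(q, p), p ⊗ q ⊗ q), o) ⊗ t(m ⊗ p ⊗ q ⊗ s(q, m, m), q) ⊗ t(o, s(p ⊗ p ⊗ p, s(q, m, q), m ⊗ q))
The extension variable absorbs all remaining arguments, so the whole application is rewritten.
New term:  m ⊗ p ⊗ q ⊗ s(s(m ⊗ m ⊗ q ⊗ q ⊗ q ⊗ q ⊗ s(m, q, q), s(m ⊗ p ⊗ q, m ⊗ m ⊗ m ⊗ p, s(m, m, m)), s(p ⊗ q, t(p, m), m ⊗ p ⊗ p ⊗ q)), m ⊗ p ⊗ q ⊗ q ⊗ s(m, q, m) ⊗ t(t(q, p), p ⊗ q ⊗ q), o) ⊗ t(m ⊗ p ⊗ q ⊗ s(q, m, m), q) ⊗ t(o, s(p ⊗ p ⊗ p, s(q, m, q), m ⊗ q))

Answer: m ⊗ p ⊗ q ⊗ s(s(m ⊗ m ⊗ q ⊗ q ⊗ q ⊗ q ⊗ s(m, q, q), s(m ⊗ p ⊗ q, m ⊗ m ⊗ m ⊗ p, s(m, m, m)), s(p ⊗ q, t(p, m), m ⊗ p ⊗ p ⊗ q)), m ⊗ p ⊗ q ⊗ q ⊗ s(m, q, m) ⊗ t(t(q, p), p ⊗ q ⊗ q), o) ⊗ t(m ⊗ p ⊗ q ⊗ s(q, m, m), q) ⊗ t(o, s(p ⊗ p ⊗ p, s(q, m, q), m ⊗ q))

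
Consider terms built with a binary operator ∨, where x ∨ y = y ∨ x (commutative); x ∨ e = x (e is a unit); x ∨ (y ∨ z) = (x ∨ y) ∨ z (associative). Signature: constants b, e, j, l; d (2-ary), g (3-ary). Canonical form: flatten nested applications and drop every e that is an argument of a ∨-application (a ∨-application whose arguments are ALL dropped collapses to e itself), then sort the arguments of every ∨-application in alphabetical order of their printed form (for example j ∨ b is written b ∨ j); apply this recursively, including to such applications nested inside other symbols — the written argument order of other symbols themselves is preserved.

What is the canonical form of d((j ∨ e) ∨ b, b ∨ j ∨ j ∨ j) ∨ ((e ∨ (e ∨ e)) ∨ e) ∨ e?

Flatten:  d((j ∨ e) ∨ b, b ∨ j ∨ j ∨ j) ∨ e ∨ e ∨ e ∨ e ∨ e
Inside:  d((j ∨ e) ∨ b, b ∨ j ∨ j ∨ j)  →  d(b ∨ j, b ∨ j ∨ j ∨ j)
Units out:  drop e (×5)
Order the arguments:  d(b ∨ j, b ∨ j ∨ j ∨ j)

Answer: d(b ∨ j, b ∨ j ∨ j ∨ j)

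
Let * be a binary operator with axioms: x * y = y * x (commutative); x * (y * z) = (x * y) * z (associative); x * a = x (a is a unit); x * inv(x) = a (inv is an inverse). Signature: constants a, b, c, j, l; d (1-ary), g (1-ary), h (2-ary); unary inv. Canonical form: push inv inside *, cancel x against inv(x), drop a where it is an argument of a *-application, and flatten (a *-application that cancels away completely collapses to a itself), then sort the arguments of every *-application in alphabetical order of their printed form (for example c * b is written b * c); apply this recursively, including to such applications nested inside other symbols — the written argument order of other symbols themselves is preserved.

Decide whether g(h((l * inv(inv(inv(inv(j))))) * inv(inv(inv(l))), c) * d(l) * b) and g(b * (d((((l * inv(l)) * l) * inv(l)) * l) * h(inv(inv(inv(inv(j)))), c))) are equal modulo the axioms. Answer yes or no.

Left:  g(h((l * inv(inv(inv(inv(j))))) * inv(inv(inv(l))), c) * d(l) * b)
  Descend into:  h((l * inv(inv(inv(inv(j))))) * inv(inv(inv(l))), c) * d(l) * b
  Push inv inside:  distribute inv over * and collapse double inv
  Collect terms:  h(j, c) * d(l) * b
  Sort:  b * d(l) * h(j, c)
  Reassemble:  g(b * d(l) * h(j, c))
Right:  g(b * (d((((l * inv(l)) * l) * inv(l)) * l) * h(inv(inv(inv(inv(j)))), c)))
  Focus inside:  b * (d((((l * inv(l)) * l) * inv(l)) * l) * h(inv(inv(inv(inv(j)))), c))
  Push inv inside:  distribute inv over * and collapse double inv
  Combine occurrences:  b * d(l) * h(j, c)
  Put back:  g(b * d(l) * h(j, c))

Answer: yes — both canonical forms are g(b * d(l) * h(j, c))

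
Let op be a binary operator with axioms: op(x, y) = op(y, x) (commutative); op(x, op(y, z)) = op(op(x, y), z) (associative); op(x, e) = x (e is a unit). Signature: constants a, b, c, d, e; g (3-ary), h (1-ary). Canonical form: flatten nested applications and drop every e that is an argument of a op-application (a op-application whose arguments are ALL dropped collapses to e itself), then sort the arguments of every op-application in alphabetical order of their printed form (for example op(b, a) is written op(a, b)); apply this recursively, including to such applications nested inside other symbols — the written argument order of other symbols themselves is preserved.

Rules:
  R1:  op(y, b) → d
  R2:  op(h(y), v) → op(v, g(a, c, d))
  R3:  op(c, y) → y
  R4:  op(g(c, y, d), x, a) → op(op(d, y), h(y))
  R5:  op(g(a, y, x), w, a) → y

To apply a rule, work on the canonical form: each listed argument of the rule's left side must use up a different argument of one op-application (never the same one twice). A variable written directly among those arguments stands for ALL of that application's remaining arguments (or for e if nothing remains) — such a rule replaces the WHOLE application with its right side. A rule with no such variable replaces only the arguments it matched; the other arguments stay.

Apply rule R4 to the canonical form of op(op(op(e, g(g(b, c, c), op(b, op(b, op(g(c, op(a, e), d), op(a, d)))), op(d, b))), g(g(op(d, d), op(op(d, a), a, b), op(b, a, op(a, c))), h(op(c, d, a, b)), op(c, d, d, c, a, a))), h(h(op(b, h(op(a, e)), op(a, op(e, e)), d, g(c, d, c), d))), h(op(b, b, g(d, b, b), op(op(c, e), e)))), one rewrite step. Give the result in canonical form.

Canonical form:  op(g(g(b, c, c), op(a, b, b, d, g(c, a, d)), op(b, d)), g(g(op(d, d), op(a, a, b, d), op(a, a, b, c)), h(op(a, b, c, d)), op(a, a, c, c, d, d)), h(h(op(a, b, d, d, g(c, d, c), h(a)))), h(op(b, b, c, g(d, b, b))))
Apply R4:  consuming a, g(c, a, d);  x := op(b, b, d), y := a
The variable takes the whole remainder — replace the entire application.
Giving:  op(g(g(b, c, c), op(a, d, h(a)), op(b, d)), g(g(op(d, d), op(a, a, b, d), op(a, a, b, c)), h(op(a, b, c, d)), op(a, a, c, c, d, d)), h(h(op(a, b, d, d, g(c, d, c), h(a)))), h(op(b, b, c, g(d, b, b))))

Answer: op(g(g(b, c, c), op(a, d, h(a)), op(b, d)), g(g(op(d, d), op(a, a, b, d), op(a, a, b, c)), h(op(a, b, c, d)), op(a, a, c, c, d, d)), h(h(op(a, b, d, d, g(c, d, c), h(a)))), h(op(b, b, c, g(d, b, b))))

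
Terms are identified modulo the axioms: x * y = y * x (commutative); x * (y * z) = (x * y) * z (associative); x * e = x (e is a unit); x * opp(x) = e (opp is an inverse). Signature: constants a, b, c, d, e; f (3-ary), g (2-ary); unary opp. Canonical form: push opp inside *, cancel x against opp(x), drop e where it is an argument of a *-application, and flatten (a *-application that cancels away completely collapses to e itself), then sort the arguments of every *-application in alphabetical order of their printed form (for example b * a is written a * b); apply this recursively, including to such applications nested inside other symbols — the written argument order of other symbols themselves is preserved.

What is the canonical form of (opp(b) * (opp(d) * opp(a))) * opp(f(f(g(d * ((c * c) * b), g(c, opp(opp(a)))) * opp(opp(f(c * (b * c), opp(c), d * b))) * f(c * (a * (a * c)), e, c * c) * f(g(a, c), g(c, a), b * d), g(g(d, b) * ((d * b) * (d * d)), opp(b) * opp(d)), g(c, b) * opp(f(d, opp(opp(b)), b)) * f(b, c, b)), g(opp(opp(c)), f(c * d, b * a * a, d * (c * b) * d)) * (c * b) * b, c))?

Answer: opp(a) * opp(b) * opp(d) * opp(f(f(f(a * a * c * c, e, c * c) * f(b * c * c, opp(c), b * d) * f(g(a, c), g(c, a), b * d) * g(b * c * c * d, g(c, a)), g(b * d * d * d * g(d, b), opp(b) * opp(d)), f(b, c, b) * g(c, b) * opp(f(d, b, b))), b * b * c * g(c, f(c * d, a * a * b, b * c * d * d)), c))

Derivation:
Push opp inside:  distribute opp over * and collapse double opp
Collect terms:  opp(b) * opp(d) * opp(a) * opp(f(f(f(a * a * c * c, e, c * c) * f(b * c * c, opp(c), b * d) * f(g(a, c), g(c, a), b * d) * g(b * c * c * d, g(c, a)), g(b * d * d * d * g(d, b), opp(b) * opp(d)), f(b, c, b) * g(c, b) * opp(f(d, b, b))), b * b * c * g(c, f(c * d, a * a * b, b * c * d * d)), c))
Sort:  opp(a) * opp(b) * opp(d) * opp(f(f(f(a * a * c * c, e, c * c) * f(b * c * c, opp(c), b * d) * f(g(a, c), g(c, a), b * d) * g(b * c * c * d, g(c, a)), g(b * d * d * d * g(d, b), opp(b) * opp(d)), f(b, c, b) * g(c, b) * opp(f(d, b, b))), b * b * c * g(c, f(c * d, a * a * b, b * c * d * d)), c))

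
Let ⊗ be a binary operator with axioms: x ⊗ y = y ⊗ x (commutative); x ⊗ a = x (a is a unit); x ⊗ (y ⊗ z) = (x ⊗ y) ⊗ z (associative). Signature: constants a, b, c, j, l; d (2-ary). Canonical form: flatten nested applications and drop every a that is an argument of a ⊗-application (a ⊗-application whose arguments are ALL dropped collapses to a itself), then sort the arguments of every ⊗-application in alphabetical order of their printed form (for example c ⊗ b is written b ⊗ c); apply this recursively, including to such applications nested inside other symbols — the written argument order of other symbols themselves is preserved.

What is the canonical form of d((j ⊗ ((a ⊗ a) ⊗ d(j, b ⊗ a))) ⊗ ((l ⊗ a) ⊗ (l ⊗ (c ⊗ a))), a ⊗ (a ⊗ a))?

Answer: d(c ⊗ d(j, b) ⊗ j ⊗ l ⊗ l, a)

Derivation:
Descend into:  (j ⊗ ((a ⊗ a) ⊗ d(j, b ⊗ a))) ⊗ ((l ⊗ a) ⊗ (l ⊗ (c ⊗ a)))
Merge nested applications:  j ⊗ a ⊗ a ⊗ d(j, b ⊗ a) ⊗ l ⊗ a ⊗ l ⊗ c ⊗ a
Canonicalize subterm:  d(j, b ⊗ a)  →  d(j, b)
Drop the unit:  drop a (×4)
Order the arguments:  c ⊗ d(j, b) ⊗ j ⊗ l ⊗ l
Rebuild:  d(c ⊗ d(j, b) ⊗ j ⊗ l ⊗ l, a)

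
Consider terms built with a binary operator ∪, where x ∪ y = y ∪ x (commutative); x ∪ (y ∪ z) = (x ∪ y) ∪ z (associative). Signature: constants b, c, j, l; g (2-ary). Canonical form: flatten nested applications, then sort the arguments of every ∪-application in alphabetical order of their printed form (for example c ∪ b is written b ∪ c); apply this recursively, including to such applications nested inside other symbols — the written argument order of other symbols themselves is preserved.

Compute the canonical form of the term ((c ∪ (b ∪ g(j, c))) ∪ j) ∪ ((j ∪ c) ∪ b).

Answer: b ∪ b ∪ c ∪ c ∪ g(j, c) ∪ j ∪ j

Derivation:
Un-nest:  c ∪ b ∪ g(j, c) ∪ j ∪ j ∪ c ∪ b
Sort arguments:  b ∪ b ∪ c ∪ c ∪ g(j, c) ∪ j ∪ j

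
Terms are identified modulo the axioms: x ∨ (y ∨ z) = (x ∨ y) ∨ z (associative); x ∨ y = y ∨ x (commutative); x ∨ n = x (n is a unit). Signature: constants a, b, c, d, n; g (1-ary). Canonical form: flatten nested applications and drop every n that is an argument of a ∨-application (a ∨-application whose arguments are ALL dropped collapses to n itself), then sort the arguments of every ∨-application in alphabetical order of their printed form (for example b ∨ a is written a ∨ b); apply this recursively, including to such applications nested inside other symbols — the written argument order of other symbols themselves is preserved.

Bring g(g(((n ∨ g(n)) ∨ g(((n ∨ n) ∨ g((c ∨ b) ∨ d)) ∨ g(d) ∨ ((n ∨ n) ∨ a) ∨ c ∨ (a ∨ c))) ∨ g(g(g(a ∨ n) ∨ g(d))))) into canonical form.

Answer: g(g(g(a ∨ a ∨ c ∨ c ∨ g(b ∨ c ∨ d) ∨ g(d)) ∨ g(g(g(a) ∨ g(d))) ∨ g(n)))

Derivation:
Focus inside:  ((n ∨ g(n)) ∨ g(((n ∨ n) ∨ g((c ∨ b) ∨ d)) ∨ g(d) ∨ ((n ∨ n) ∨ a) ∨ c ∨ (a ∨ c))) ∨ g(g(g(a ∨ n) ∨ g(d)))
Flatten:  n ∨ g(n) ∨ g(((n ∨ n) ∨ g((c ∨ b) ∨ d)) ∨ g(d) ∨ ((n ∨ n) ∨ a) ∨ c ∨ (a ∨ c)) ∨ g(g(g(a ∨ n) ∨ g(d)))
Inside:  g(((n ∨ n) ∨ g((c ∨ b) ∨ d)) ∨ g(d) ∨ ((n ∨ n) ∨ a) ∨ c ∨ (a ∨ c))  →  g(a ∨ a ∨ c ∨ c ∨ g(b ∨ c ∨ d) ∨ g(d))
Canonicalize subterm:  g(g(g(a ∨ n) ∨ g(d)))  →  g(g(g(a) ∨ g(d)))
Drop the unit:  drop n
Sort:  g(a ∨ a ∨ c ∨ c ∨ g(b ∨ c ∨ d) ∨ g(d)) ∨ g(g(g(a) ∨ g(d))) ∨ g(n)
Put back:  g(g(g(a ∨ a ∨ c ∨ c ∨ g(b ∨ c ∨ d) ∨ g(d)) ∨ g(g(g(a) ∨ g(d))) ∨ g(n)))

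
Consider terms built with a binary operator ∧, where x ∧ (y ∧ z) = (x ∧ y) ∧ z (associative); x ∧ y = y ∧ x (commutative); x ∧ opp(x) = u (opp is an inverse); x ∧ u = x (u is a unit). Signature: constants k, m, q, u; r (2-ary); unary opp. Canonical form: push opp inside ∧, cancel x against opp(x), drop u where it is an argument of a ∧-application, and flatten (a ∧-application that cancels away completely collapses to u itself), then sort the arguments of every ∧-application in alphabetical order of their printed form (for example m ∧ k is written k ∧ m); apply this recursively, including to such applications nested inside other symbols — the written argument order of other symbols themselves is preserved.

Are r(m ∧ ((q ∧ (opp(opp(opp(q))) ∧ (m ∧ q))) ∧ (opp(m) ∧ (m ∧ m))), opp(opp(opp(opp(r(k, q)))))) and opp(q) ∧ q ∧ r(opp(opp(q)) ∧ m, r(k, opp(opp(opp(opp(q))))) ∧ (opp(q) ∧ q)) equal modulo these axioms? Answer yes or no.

Left:  r(m ∧ ((q ∧ (opp(opp(opp(q))) ∧ (m ∧ q))) ∧ (opp(m) ∧ (m ∧ m))), opp(opp(opp(opp(r(k, q))))))
  Work inside:  m ∧ ((q ∧ (opp(opp(opp(q))) ∧ (m ∧ q))) ∧ (opp(m) ∧ (m ∧ m)))
  Push opp inside:  distribute opp over ∧ and collapse double opp
  Collect terms:  m ∧ m ∧ m ∧ q
  Rebuild:  r(m ∧ m ∧ m ∧ q, r(k, q))
Right:  opp(q) ∧ q ∧ r(opp(opp(q)) ∧ m, r(k, opp(opp(opp(opp(q))))) ∧ (opp(q) ∧ q))
  Push opp inside:  distribute opp over ∧ and collapse double opp
  Inverses cancel:  q cancels
  Collect:  r(m ∧ q, r(k, q))

Answer: no — r(m ∧ m ∧ m ∧ q, r(k, q)) vs r(m ∧ q, r(k, q))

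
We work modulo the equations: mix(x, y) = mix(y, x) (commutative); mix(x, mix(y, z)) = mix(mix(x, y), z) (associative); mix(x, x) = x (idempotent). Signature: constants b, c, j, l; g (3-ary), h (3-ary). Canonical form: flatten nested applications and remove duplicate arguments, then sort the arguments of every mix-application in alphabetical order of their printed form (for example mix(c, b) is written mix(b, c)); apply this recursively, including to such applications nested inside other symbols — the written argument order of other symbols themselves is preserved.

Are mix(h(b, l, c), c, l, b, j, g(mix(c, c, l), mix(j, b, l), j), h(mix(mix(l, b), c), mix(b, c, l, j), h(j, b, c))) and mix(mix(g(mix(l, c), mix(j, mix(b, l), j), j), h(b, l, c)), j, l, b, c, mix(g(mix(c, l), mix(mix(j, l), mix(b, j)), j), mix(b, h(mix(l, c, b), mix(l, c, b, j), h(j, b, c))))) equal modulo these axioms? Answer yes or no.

Answer: yes — both canonical forms are mix(b, c, g(mix(c, l), mix(b, j, l), j), h(b, l, c), h(mix(b, c, l), mix(b, c, j, l), h(j, b, c)), j, l)

Derivation:
Left:  mix(h(b, l, c), c, l, b, j, g(mix(c, c, l), mix(j, b, l), j), h(mix(mix(l, b), c), mix(b, c, l, j), h(j, b, c)))
  Inside:  g(mix(c, c, l), mix(j, b, l), j)  →  g(mix(c, l), mix(b, j, l), j)
  Simplify inside:  h(mix(mix(l, b), c), mix(b, c, l, j), h(j, b, c))  →  h(mix(b, c, l), mix(b, c, j, l), h(j, b, c))
  Sort:  mix(b, c, g(mix(c, l), mix(b, j, l), j), h(b, l, c), h(mix(b, c, l), mix(b, c, j, l), h(j, b, c)), j, l)
Right:  mix(mix(g(mix(l, c), mix(j, mix(b, l), j), j), h(b, l, c)), j, l, b, c, mix(g(mix(c, l), mix(mix(j, l), mix(b, j)), j), mix(b, h(mix(l, c, b), mix(l, c, b, j), h(j, b, c)))))
  Flatten:  mix(g(mix(l, c), mix(j, mix(b, l), j), j), h(b, l, c), j, l, b, c, g(mix(c, l), mix(mix(j, l), mix(b, j)), j), b, h(mix(l, c, b), mix(l, c, b, j), h(j, b, c)))
  Inside:  g(mix(l, c), mix(j, mix(b, l), j), j)  →  g(mix(c, l), mix(b, j, l), j)
  Canonicalize subterm:  g(mix(c, l), mix(mix(j, l), mix(b, j)), j)  →  g(mix(c, l), mix(b, j, l), j)
  Inside:  h(mix(l, c, b), mix(l, c, b, j), h(j, b, c))  →  h(mix(b, c, l), mix(b, c, j, l), h(j, b, c))
  Drop duplicates:  drop duplicate g(mix(c, l), mix(b, j, l), j), b
  Sort arguments:  mix(b, c, g(mix(c, l), mix(b, j, l), j), h(b, l, c), h(mix(b, c, l), mix(b, c, j, l), h(j, b, c)), j, l)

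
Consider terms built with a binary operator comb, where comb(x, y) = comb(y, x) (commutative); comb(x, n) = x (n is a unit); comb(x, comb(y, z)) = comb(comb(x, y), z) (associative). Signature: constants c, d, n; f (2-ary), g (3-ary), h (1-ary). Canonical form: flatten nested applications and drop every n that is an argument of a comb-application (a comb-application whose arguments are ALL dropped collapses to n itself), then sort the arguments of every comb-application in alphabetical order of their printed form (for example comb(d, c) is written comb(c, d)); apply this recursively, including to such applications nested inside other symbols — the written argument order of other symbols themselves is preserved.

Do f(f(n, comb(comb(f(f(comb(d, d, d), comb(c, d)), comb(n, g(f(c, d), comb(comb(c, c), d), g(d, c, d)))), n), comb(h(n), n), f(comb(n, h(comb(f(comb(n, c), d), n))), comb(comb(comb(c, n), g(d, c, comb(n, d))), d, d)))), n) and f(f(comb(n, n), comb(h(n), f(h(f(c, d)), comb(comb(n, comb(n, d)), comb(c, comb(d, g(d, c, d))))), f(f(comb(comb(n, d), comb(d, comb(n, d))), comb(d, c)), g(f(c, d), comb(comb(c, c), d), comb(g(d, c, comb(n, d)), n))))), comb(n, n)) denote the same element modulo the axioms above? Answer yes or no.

Left:  f(f(n, comb(comb(f(f(comb(d, d, d), comb(c, d)), comb(n, g(f(c, d), comb(comb(c, c), d), g(d, c, d)))), n), comb(h(n), n), f(comb(n, h(comb(f(comb(n, c), d), n))), comb(comb(comb(c, n), g(d, c, comb(n, d))), d, d)))), n)
  Work inside:  comb(comb(f(f(comb(d, d, d), comb(c, d)), comb(n, g(f(c, d), comb(comb(c, c), d), g(d, c, d)))), n), comb(h(n), n), f(comb(n, h(comb(f(comb(n, c), d), n))), comb(comb(comb(c, n), g(d, c, comb(n, d))), d, d)))
  Flatten:  comb(f(f(comb(d, d, d), comb(c, d)), comb(n, g(f(c, d), comb(comb(c, c), d), g(d, c, d)))), n, h(n), n, f(comb(n, h(comb(f(comb(n, c), d), n))), comb(comb(comb(c, n), g(d, c, comb(n, d))), d, d)))
  Simplify inside:  f(f(comb(d, d, d), comb(c, d)), comb(n, g(f(c, d), comb(comb(c, c), d), g(d, c, d))))  →  f(f(comb(d, d, d), comb(c, d)), g(f(c, d), comb(c, c, d), g(d, c, d)))
  Canonicalize subterm:  f(comb(n, h(comb(f(comb(n, c), d), n))), comb(comb(comb(c, n), g(d, c, comb(n, d))), d, d))  →  f(h(f(c, d)), comb(c, d, d, g(d, c, d)))
  Units out:  drop n (×2)
  Sort:  comb(f(f(comb(d, d, d), comb(c, d)), g(f(c, d), comb(c, c, d), g(d, c, d))), f(h(f(c, d)), comb(c, d, d, g(d, c, d))), h(n))
  Reassemble:  f(f(n, comb(f(f(comb(d, d, d), comb(c, d)), g(f(c, d), comb(c, c, d), g(d, c, d))), f(h(f(c, d)), comb(c, d, d, g(d, c, d))), h(n))), n)
Right:  f(f(comb(n, n), comb(h(n), f(h(f(c, d)), comb(comb(n, comb(n, d)), comb(c, comb(d, g(d, c, d))))), f(f(comb(comb(n, d), comb(d, comb(n, d))), comb(d, c)), g(f(c, d), comb(comb(c, c), d), comb(g(d, c, comb(n, d)), n))))), comb(n, n))
  Focus inside:  comb(h(n), f(h(f(c, d)), comb(comb(n, comb(n, d)), comb(c, comb(d, g(d, c, d))))), f(f(comb(comb(n, d), comb(d, comb(n, d))), comb(d, c)), g(f(c, d), comb(comb(c, c), d), comb(g(d, c, comb(n, d)), n))))
  Simplify inside:  f(h(f(c, d)), comb(comb(n, comb(n, d)), comb(c, comb(d, g(d, c, d)))))  →  f(h(f(c, d)), comb(c, d, d, g(d, c, d)))
  Canonicalize subterm:  f(f(comb(comb(n, d), comb(d, comb(n, d))), comb(d, c)), g(f(c, d), comb(comb(c, c), d), comb(g(d, c, comb(n, d)), n)))  →  f(f(comb(d, d, d), comb(c, d)), g(f(c, d), comb(c, c, d), g(d, c, d)))
  Sort arguments:  comb(f(f(comb(d, d, d), comb(c, d)), g(f(c, d), comb(c, c, d), g(d, c, d))), f(h(f(c, d)), comb(c, d, d, g(d, c, d))), h(n))
  Reassemble:  f(f(n, comb(f(f(comb(d, d, d), comb(c, d)), g(f(c, d), comb(c, c, d), g(d, c, d))), f(h(f(c, d)), comb(c, d, d, g(d, c, d))), h(n))), n)

Answer: yes — both canonical forms are f(f(n, comb(f(f(comb(d, d, d), comb(c, d)), g(f(c, d), comb(c, c, d), g(d, c, d))), f(h(f(c, d)), comb(c, d, d, g(d, c, d))), h(n))), n)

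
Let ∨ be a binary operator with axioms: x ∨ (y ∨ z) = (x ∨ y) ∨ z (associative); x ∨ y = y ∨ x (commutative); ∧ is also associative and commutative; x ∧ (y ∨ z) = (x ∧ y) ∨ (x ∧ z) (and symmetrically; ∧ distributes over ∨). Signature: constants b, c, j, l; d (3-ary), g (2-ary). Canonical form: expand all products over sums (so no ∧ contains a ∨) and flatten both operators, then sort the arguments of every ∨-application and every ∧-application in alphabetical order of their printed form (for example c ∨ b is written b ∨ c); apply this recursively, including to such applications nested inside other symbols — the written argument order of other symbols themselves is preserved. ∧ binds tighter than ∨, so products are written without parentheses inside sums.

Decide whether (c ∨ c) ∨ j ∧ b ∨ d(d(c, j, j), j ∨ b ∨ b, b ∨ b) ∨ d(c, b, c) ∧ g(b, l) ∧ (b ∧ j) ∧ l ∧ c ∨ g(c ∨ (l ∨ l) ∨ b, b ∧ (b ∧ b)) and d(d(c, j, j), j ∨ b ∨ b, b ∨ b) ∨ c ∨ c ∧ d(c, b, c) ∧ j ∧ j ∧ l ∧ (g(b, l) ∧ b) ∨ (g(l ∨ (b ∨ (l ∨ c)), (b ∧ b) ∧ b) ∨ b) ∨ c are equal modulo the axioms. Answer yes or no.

Left:  (c ∨ c) ∨ j ∧ b ∨ d(d(c, j, j), j ∨ b ∨ b, b ∨ b) ∨ d(c, b, c) ∧ g(b, l) ∧ (b ∧ j) ∧ l ∧ c ∨ g(c ∨ (l ∨ l) ∨ b, b ∧ (b ∧ b))
  Flatten:  c ∨ c ∨ b ∧ j ∨ d(d(c, j, j), b ∨ b ∨ j, b ∨ b) ∨ b ∧ c ∧ d(c, b, c) ∧ g(b, l) ∧ j ∧ l ∨ g(b ∨ c ∨ l ∨ l, b ∧ b ∧ b)
  Order the arguments:  b ∧ c ∧ d(c, b, c) ∧ g(b, l) ∧ j ∧ l ∨ b ∧ j ∨ c ∨ c ∨ d(d(c, j, j), b ∨ b ∨ j, b ∨ b) ∨ g(b ∨ c ∨ l ∨ l, b ∧ b ∧ b)
Right:  d(d(c, j, j), j ∨ b ∨ b, b ∨ b) ∨ c ∨ c ∧ d(c, b, c) ∧ j ∧ j ∧ l ∧ (g(b, l) ∧ b) ∨ (g(l ∨ (b ∨ (l ∨ c)), (b ∧ b) ∧ b) ∨ b) ∨ c
  Merge nested applications:  d(d(c, j, j), b ∨ b ∨ j, b ∨ b) ∨ c ∨ b ∧ c ∧ d(c, b, c) ∧ g(b, l) ∧ j ∧ j ∧ l ∨ g(b ∨ c ∨ l ∨ l, b ∧ b ∧ b) ∨ b ∨ c
  Order the arguments:  b ∨ b ∧ c ∧ d(c, b, c) ∧ g(b, l) ∧ j ∧ j ∧ l ∨ c ∨ c ∨ d(d(c, j, j), b ∨ b ∨ j, b ∨ b) ∨ g(b ∨ c ∨ l ∨ l, b ∧ b ∧ b)

Answer: no — b ∧ c ∧ d(c, b, c) ∧ g(b, l) ∧ j ∧ l ∨ b ∧ j ∨ c ∨ c ∨ d(d(c, j, j), b ∨ b ∨ j, b ∨ b) ∨ g(b ∨ c ∨ l ∨ l, b ∧ b ∧ b) vs b ∨ b ∧ c ∧ d(c, b, c) ∧ g(b, l) ∧ j ∧ j ∧ l ∨ c ∨ c ∨ d(d(c, j, j), b ∨ b ∨ j, b ∨ b) ∨ g(b ∨ c ∨ l ∨ l, b ∧ b ∧ b)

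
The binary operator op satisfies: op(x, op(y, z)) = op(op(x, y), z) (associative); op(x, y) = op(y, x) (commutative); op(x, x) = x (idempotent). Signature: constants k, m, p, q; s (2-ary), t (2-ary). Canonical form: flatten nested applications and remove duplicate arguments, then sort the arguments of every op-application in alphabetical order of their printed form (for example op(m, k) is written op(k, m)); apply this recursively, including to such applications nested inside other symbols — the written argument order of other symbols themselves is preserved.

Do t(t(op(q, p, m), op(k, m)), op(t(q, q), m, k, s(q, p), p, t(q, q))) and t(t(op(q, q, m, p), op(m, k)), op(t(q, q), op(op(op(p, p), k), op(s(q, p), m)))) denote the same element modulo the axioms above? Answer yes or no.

Left:  t(t(op(q, p, m), op(k, m)), op(t(q, q), m, k, s(q, p), p, t(q, q)))
  Work inside:  op(t(q, q), m, k, s(q, p), p, t(q, q))
  Idempotence:  drop duplicate t(q, q)
  Order the arguments:  op(k, m, p, s(q, p), t(q, q))
  Put back:  t(t(op(m, p, q), op(k, m)), op(k, m, p, s(q, p), t(q, q)))
Right:  t(t(op(q, q, m, p), op(m, k)), op(t(q, q), op(op(op(p, p), k), op(s(q, p), m))))
  Work inside:  op(t(q, q), op(op(op(p, p), k), op(s(q, p), m)))
  Merge nested applications:  op(t(q, q), p, p, k, s(q, p), m)
  Deduplicate:  drop duplicate p
  Order the arguments:  op(k, m, p, s(q, p), t(q, q))
  Put back:  t(t(op(m, p, q), op(k, m)), op(k, m, p, s(q, p), t(q, q)))

Answer: yes — both canonical forms are t(t(op(m, p, q), op(k, m)), op(k, m, p, s(q, p), t(q, q)))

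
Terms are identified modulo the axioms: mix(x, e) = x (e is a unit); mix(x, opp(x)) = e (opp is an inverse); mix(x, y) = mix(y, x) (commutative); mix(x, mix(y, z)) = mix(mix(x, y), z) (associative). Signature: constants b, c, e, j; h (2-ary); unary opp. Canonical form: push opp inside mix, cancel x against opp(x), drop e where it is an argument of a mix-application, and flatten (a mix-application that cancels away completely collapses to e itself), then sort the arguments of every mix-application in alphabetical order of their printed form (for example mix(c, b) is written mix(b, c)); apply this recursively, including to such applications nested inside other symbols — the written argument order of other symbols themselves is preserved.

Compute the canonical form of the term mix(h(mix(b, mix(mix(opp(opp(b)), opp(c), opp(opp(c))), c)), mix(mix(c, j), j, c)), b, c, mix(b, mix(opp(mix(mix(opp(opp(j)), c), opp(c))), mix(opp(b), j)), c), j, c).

Answer: mix(b, c, c, c, h(mix(b, b, c), mix(c, c, j, j)), j)

Derivation:
Push opp inside:  distribute opp over mix and collapse double opp
Collect:  mix(h(mix(b, b, c), mix(c, c, j, j)), b, c, c, c, j)
Sort arguments:  mix(b, c, c, c, h(mix(b, b, c), mix(c, c, j, j)), j)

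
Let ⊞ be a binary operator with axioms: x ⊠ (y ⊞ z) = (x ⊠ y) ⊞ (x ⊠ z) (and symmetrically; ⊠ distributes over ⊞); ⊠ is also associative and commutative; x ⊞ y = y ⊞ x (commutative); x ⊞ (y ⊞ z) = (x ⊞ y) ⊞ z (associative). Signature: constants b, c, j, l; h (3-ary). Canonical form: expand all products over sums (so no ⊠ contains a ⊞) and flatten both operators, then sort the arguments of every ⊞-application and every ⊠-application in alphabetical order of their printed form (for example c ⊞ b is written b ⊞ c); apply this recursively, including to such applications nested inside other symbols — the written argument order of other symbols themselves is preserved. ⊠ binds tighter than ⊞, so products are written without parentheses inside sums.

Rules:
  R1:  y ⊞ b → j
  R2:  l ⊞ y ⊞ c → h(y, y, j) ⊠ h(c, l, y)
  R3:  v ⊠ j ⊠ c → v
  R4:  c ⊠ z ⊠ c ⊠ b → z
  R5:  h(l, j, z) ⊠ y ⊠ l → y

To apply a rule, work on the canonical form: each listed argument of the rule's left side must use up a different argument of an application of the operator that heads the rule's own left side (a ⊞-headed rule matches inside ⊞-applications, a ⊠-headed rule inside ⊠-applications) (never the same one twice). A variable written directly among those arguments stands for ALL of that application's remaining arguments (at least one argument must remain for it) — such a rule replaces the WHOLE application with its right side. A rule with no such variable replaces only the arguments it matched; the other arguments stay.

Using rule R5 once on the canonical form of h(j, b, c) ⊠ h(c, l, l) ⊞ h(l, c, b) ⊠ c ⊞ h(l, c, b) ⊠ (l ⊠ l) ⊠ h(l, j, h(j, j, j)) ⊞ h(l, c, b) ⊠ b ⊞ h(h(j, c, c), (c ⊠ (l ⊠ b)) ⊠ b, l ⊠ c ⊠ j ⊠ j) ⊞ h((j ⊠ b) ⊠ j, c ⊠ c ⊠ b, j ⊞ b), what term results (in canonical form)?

Answer: b ⊠ h(l, c, b) ⊞ c ⊠ h(l, c, b) ⊞ h(b ⊠ j ⊠ j, b ⊠ c ⊠ c, b ⊞ j) ⊞ h(c, l, l) ⊠ h(j, b, c) ⊞ h(h(j, c, c), b ⊠ b ⊠ c ⊠ l, c ⊠ j ⊠ j ⊠ l) ⊞ h(l, c, b) ⊠ l

Derivation:
Canonical form:  b ⊠ h(l, c, b) ⊞ c ⊠ h(l, c, b) ⊞ h(b ⊠ j ⊠ j, b ⊠ c ⊠ c, b ⊞ j) ⊞ h(c, l, l) ⊠ h(j, b, c) ⊞ h(h(j, c, c), b ⊠ b ⊠ c ⊠ l, c ⊠ j ⊠ j ⊠ l) ⊞ h(l, c, b) ⊠ h(l, j, h(j, j, j)) ⊠ l ⊠ l
Match R5:  consume h(l, j, h(j, j, j)), l;  y := h(l, c, b) ⊠ l, z := h(j, j, j)
The variable takes the whole remainder — replace the entire application.
Result:  b ⊠ h(l, c, b) ⊞ c ⊠ h(l, c, b) ⊞ h(b ⊠ j ⊠ j, b ⊠ c ⊠ c, b ⊞ j) ⊞ h(c, l, l) ⊠ h(j, b, c) ⊞ h(h(j, c, c), b ⊠ b ⊠ c ⊠ l, c ⊠ j ⊠ j ⊠ l) ⊞ h(l, c, b) ⊠ l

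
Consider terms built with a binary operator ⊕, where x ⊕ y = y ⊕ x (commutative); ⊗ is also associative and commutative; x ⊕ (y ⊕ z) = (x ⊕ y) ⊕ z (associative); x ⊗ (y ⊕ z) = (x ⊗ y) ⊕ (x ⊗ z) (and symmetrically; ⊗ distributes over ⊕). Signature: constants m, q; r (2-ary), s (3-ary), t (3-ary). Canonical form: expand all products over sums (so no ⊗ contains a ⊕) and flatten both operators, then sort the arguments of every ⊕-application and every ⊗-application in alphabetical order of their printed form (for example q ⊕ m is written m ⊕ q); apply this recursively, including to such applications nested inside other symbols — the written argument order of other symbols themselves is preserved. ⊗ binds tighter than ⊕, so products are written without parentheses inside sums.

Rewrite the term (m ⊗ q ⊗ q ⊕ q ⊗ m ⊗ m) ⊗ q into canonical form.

Answer: m ⊗ m ⊗ q ⊗ q ⊕ m ⊗ q ⊗ q ⊗ q

Derivation:
Expand products over sums:  m ⊗ q ⊗ q ⊗ q ⊕ m ⊗ m ⊗ q ⊗ q
Sort:  m ⊗ m ⊗ q ⊗ q ⊕ m ⊗ q ⊗ q ⊗ q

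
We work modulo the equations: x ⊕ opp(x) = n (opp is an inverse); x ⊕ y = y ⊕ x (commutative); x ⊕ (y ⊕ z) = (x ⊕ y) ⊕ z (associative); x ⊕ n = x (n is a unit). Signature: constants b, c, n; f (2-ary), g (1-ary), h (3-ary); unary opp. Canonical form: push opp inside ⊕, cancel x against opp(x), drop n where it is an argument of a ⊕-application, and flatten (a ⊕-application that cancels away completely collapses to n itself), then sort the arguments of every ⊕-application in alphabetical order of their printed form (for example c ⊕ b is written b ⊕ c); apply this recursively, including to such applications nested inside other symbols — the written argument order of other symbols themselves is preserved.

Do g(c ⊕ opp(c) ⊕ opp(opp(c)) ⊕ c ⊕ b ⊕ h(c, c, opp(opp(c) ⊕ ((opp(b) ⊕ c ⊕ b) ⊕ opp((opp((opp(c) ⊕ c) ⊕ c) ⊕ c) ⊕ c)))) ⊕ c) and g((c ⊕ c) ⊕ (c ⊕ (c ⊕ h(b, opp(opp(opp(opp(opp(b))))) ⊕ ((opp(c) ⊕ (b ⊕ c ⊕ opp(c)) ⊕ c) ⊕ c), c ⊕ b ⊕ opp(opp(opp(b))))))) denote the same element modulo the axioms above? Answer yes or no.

Left:  g(c ⊕ opp(c) ⊕ opp(opp(c)) ⊕ c ⊕ b ⊕ h(c, c, opp(opp(c) ⊕ ((opp(b) ⊕ c ⊕ b) ⊕ opp((opp((opp(c) ⊕ c) ⊕ c) ⊕ c) ⊕ c)))) ⊕ c)
  Work inside:  c ⊕ opp(c) ⊕ opp(opp(c)) ⊕ c ⊕ b ⊕ h(c, c, opp(opp(c) ⊕ ((opp(b) ⊕ c ⊕ b) ⊕ opp((opp((opp(c) ⊕ c) ⊕ c) ⊕ c) ⊕ c)))) ⊕ c
  Push opp inside:  distribute opp over ⊕ and collapse double opp
  Combine occurrences:  c ⊕ c ⊕ c ⊕ b ⊕ h(c, c, c)
  Order the arguments:  b ⊕ c ⊕ c ⊕ c ⊕ h(c, c, c)
  Reassemble:  g(b ⊕ c ⊕ c ⊕ c ⊕ h(c, c, c))
Right:  g((c ⊕ c) ⊕ (c ⊕ (c ⊕ h(b, opp(opp(opp(opp(opp(b))))) ⊕ ((opp(c) ⊕ (b ⊕ c ⊕ opp(c)) ⊕ c) ⊕ c), c ⊕ b ⊕ opp(opp(opp(b)))))))
  Descend into:  (c ⊕ c) ⊕ (c ⊕ (c ⊕ h(b, opp(opp(opp(opp(opp(b))))) ⊕ ((opp(c) ⊕ (b ⊕ c ⊕ opp(c)) ⊕ c) ⊕ c), c ⊕ b ⊕ opp(opp(opp(b))))))
  Push opp inside:  distribute opp over ⊕ and collapse double opp
  Collect terms:  c ⊕ c ⊕ c ⊕ c ⊕ h(b, c, c)
  Rebuild:  g(c ⊕ c ⊕ c ⊕ c ⊕ h(b, c, c))

Answer: no — g(b ⊕ c ⊕ c ⊕ c ⊕ h(c, c, c)) vs g(c ⊕ c ⊕ c ⊕ c ⊕ h(b, c, c))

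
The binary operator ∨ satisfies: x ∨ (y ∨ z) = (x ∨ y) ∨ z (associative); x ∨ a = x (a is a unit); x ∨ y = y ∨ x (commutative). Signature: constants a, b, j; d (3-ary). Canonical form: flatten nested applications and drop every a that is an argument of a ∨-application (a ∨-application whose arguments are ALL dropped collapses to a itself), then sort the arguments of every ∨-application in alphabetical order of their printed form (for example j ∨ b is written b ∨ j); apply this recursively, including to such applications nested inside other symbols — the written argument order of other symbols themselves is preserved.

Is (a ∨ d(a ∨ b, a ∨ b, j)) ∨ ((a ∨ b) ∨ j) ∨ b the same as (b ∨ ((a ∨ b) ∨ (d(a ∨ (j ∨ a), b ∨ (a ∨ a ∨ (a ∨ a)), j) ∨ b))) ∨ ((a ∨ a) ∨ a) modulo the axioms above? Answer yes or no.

Left:  (a ∨ d(a ∨ b, a ∨ b, j)) ∨ ((a ∨ b) ∨ j) ∨ b
  Flatten:  a ∨ d(a ∨ b, a ∨ b, j) ∨ a ∨ b ∨ j ∨ b
  Inside:  d(a ∨ b, a ∨ b, j)  →  d(b, b, j)
  Units out:  drop a (×2)
  Order the arguments:  b ∨ b ∨ d(b, b, j) ∨ j
Right:  (b ∨ ((a ∨ b) ∨ (d(a ∨ (j ∨ a), b ∨ (a ∨ a ∨ (a ∨ a)), j) ∨ b))) ∨ ((a ∨ a) ∨ a)
  Flatten:  b ∨ a ∨ b ∨ d(a ∨ (j ∨ a), b ∨ (a ∨ a ∨ (a ∨ a)), j) ∨ b ∨ a ∨ a ∨ a
  Canonicalize subterm:  d(a ∨ (j ∨ a), b ∨ (a ∨ a ∨ (a ∨ a)), j)  →  d(j, b, j)
  Drop the unit:  drop a (×4)
  Sort arguments:  b ∨ b ∨ b ∨ d(j, b, j)

Answer: no — b ∨ b ∨ d(b, b, j) ∨ j vs b ∨ b ∨ b ∨ d(j, b, j)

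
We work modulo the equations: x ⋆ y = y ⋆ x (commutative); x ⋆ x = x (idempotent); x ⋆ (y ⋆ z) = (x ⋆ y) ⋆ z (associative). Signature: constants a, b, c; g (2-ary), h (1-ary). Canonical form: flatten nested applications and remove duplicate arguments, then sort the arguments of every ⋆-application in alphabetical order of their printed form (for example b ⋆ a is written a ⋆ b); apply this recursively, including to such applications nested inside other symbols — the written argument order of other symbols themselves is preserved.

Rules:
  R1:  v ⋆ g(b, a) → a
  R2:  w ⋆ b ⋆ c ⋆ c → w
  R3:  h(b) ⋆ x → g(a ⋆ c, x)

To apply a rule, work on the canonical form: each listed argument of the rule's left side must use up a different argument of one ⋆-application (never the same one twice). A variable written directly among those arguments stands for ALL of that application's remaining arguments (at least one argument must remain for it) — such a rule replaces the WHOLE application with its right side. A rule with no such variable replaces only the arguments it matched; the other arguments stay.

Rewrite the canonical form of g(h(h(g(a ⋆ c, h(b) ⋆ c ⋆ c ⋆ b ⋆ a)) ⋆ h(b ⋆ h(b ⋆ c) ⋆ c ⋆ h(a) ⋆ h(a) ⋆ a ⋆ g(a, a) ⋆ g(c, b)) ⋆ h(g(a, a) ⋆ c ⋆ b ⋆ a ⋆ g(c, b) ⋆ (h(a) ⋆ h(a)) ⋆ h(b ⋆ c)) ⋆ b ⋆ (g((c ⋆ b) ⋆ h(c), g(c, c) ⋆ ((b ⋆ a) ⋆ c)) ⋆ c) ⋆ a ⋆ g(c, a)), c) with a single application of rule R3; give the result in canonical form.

Answer: g(h(a ⋆ b ⋆ c ⋆ g(b ⋆ c ⋆ h(c), a ⋆ b ⋆ c ⋆ g(c, c)) ⋆ g(c, a) ⋆ h(a ⋆ b ⋆ c ⋆ g(a, a) ⋆ g(c, b) ⋆ h(a) ⋆ h(b ⋆ c)) ⋆ h(g(a ⋆ c, g(a ⋆ c, a ⋆ b ⋆ c)))), c)

Derivation:
Canonical form:  g(h(a ⋆ b ⋆ c ⋆ g(b ⋆ c ⋆ h(c), a ⋆ b ⋆ c ⋆ g(c, c)) ⋆ g(c, a) ⋆ h(a ⋆ b ⋆ c ⋆ g(a, a) ⋆ g(c, b) ⋆ h(a) ⋆ h(b ⋆ c)) ⋆ h(g(a ⋆ c, a ⋆ b ⋆ c ⋆ h(b)))), c)
Match R3:  consume h(b);  x := a ⋆ b ⋆ c
Every leftover argument binds to the variable; the entire application is replaced.
Giving:  g(h(a ⋆ b ⋆ c ⋆ g(b ⋆ c ⋆ h(c), a ⋆ b ⋆ c ⋆ g(c, c)) ⋆ g(c, a) ⋆ h(a ⋆ b ⋆ c ⋆ g(a, a) ⋆ g(c, b) ⋆ h(a) ⋆ h(b ⋆ c)) ⋆ h(g(a ⋆ c, g(a ⋆ c, a ⋆ b ⋆ c)))), c)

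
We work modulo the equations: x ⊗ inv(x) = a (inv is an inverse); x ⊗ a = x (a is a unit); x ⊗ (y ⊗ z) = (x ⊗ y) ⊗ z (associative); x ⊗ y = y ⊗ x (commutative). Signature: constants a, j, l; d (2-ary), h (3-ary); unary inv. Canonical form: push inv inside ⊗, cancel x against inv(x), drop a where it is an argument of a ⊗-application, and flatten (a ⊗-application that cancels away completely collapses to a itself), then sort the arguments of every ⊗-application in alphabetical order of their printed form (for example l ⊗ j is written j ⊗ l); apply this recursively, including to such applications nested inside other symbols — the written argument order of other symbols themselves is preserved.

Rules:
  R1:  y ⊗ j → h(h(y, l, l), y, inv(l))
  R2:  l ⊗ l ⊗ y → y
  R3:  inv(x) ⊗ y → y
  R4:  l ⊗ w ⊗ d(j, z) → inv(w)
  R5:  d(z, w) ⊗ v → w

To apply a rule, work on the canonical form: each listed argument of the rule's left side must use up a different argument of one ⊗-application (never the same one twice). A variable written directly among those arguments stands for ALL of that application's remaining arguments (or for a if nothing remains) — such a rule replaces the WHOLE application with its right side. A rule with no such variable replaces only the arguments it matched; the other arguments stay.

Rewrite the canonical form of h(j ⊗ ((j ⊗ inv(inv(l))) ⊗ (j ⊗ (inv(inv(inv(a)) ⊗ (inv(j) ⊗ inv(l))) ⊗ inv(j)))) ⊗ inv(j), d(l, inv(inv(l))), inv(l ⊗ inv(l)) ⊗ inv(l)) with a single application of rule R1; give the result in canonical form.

Answer: h(h(h(j ⊗ l ⊗ l, l, l), j ⊗ l ⊗ l, inv(l)), d(l, l), inv(l))

Derivation:
Canonical form:  h(j ⊗ j ⊗ l ⊗ l, d(l, l), inv(l))
R1 matches:  uses j;  y := j ⊗ l ⊗ l
The extension variable absorbs all remaining arguments, so the whole application is rewritten.
Giving:  h(h(h(j ⊗ l ⊗ l, l, l), j ⊗ l ⊗ l, inv(l)), d(l, l), inv(l))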